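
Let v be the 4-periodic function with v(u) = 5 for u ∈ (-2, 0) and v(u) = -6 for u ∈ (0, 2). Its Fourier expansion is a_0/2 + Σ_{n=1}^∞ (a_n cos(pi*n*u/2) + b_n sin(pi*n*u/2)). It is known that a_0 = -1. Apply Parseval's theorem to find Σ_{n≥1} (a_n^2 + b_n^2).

Parseval: a_0^2/2 + Σ_{n≥1} (a_n^2+b_n^2) = 1/2 ∫_{-2}^{2} v(u)^2 du = 61.
Subtract a_0^2/2 = 1/2: Σ (a_n^2+b_n^2) = 121/2.

121/2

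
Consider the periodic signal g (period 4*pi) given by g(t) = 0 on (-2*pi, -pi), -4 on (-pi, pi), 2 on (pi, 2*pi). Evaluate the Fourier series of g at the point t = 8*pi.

t = 8*pi differs from t = 0 by 2 full period(s), and the series is 4*pi-periodic.
g is continuous at t = 0 with value -4, so the series converges to -4 there.

-4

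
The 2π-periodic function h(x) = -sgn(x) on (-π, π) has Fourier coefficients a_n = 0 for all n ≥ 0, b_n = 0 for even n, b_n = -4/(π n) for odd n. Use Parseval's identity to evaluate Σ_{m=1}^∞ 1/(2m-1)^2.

pi**2/8

Parseval: Σ b_n^2 = (1/π) ∫_{-π}^{π} h(x)^2 dx = 2.
Only odd n contribute, with b_n^2 = 16/(π^2 n^2), so Σ_{m≥1} 1/(2m-1)^2 = π^2·(2)/16 = pi**2/8.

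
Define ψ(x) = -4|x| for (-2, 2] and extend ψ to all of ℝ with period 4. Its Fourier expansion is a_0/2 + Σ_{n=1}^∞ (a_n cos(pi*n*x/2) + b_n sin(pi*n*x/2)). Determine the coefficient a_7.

a_7 = 1/2 ∫_{-2}^{2} ψ(x) cos(7*pi*x/2) dx.
ψ is even and cos(7*pi*x/2) is even, so the integrand is even and a_7 = ∫_0^{2} ψ(x) cos(7*pi*x/2) dx.
Integrating by parts (boundary term plus one more integral), an antiderivative of (-4*x) cos(7*pi*x/2) is -8*x*sin(7*pi*x/2)/(7*pi) - 16*cos(7*pi*x/2)/(49*pi**2); evaluating from 0 to 2: ∫_{0}^{2} (-4*x) cos(7*pi*x/2) dx = (16/(49*pi**2)) - (-16/(49*pi**2)) = 32/(49*pi**2).
Hence a_7 = 32/(49*pi**2).

32/(49*pi**2)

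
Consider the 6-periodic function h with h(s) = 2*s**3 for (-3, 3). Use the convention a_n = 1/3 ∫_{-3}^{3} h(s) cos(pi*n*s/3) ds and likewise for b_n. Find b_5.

108*(-6 + 25*pi**2)/(125*pi**3)

b_5 = 1/3 ∫_{-3}^{3} h(s) sin(5*pi*s/3) ds.
h is odd and sin(5*pi*s/3) is odd, so the integrand is even and b_5 = 2/3 ∫_0^{3} h(s) sin(5*pi*s/3) ds.
Integrating by parts three times (tabular method), an antiderivative of (2*s**3) sin(5*pi*s/3) is -6*s**3*cos(5*pi*s/3)/(5*pi) + 54*s**2*sin(5*pi*s/3)/(25*pi**2) + 324*s*cos(5*pi*s/3)/(125*pi**3) - 972*sin(5*pi*s/3)/(625*pi**4); evaluating from 0 to 3: ∫_{0}^{3} (2*s**3) sin(5*pi*s/3) ds = (162*(-6 + 25*pi**2)/(125*pi**3)) - (0) = 162*(-6 + 25*pi**2)/(125*pi**3).
Hence b_5 = (2/3)·(162*(-6 + 25*pi**2)/(125*pi**3)) = 108*(-6 + 25*pi**2)/(125*pi**3).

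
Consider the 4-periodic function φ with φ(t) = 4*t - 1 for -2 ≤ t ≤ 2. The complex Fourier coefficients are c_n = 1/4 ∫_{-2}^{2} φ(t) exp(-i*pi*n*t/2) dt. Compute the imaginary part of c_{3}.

-8/(3*pi)

Since φ is real-valued, Im(c_{3}) = -1/4 ∫_{-2}^{2} φ(t) sin(3*pi*t/2) dt = -b_{3}/2.
Integrating by parts (boundary term plus one more integral), an antiderivative of (4*t - 1) sin(3*pi*t/2) is -8*t*cos(3*pi*t/2)/(3*pi) + 16*sin(3*pi*t/2)/(9*pi**2) + 2*cos(3*pi*t/2)/(3*pi); evaluating from -2 to 2: ∫_{-2}^{2} (4*t - 1) sin(3*pi*t/2) dt = (14/(3*pi)) - (-6/pi) = 32/(3*pi).
Hence Im(c_{3}) = (-1/4)·(32/(3*pi)) = -8/(3*pi).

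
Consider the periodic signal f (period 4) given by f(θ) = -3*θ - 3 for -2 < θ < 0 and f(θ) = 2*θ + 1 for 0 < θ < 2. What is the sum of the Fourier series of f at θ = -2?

4

At θ = -2 the one-sided limits are f(-2^-) = 5 and f(-2^+) = 3.
By Dirichlet's theorem the series converges to their average, [(5) + (3)]/2 = 4.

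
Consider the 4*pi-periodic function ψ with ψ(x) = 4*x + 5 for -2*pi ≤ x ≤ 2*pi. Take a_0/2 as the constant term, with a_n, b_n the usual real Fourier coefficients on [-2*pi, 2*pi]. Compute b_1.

16

b_1 = (1/(2*pi)) ∫_{-2*pi}^{2*pi} ψ(x) sin(x/2) dx.
Integrating by parts (boundary term plus one more integral), an antiderivative of (4*x + 5) sin(x/2) is -8*x*cos(x/2) + 16*sin(x/2) - 10*cos(x/2); evaluating from -2*pi to 2*pi: ∫_{-2*pi}^{2*pi} (4*x + 5) sin(x/2) dx = (10 + 16*pi) - (10 - 16*pi) = 32*pi.
Hence b_1 = (1/(2*pi))·(32*pi) = 16.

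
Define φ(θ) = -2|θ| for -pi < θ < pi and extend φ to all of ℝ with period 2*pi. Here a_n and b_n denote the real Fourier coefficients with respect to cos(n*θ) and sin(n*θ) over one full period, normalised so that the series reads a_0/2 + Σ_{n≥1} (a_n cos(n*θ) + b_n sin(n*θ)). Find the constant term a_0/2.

-pi

a_0 = 1/pi ∫_{-pi}^{pi} φ(θ) dθ = 1/pi · (-2*pi**2) = -2*pi.
So the constant term a_0/2 = -pi.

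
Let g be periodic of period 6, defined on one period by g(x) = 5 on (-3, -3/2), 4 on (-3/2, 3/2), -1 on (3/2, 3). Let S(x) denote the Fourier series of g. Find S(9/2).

x = 9/2 differs from x = -3/2 by 1 full period(s), and the series is 6-periodic.
At x = -3/2 the one-sided limits are g(-3/2^-) = 5 and g(-3/2^+) = 4.
By Dirichlet's theorem the series converges to their average, [(5) + (4)]/2 = 9/2.

9/2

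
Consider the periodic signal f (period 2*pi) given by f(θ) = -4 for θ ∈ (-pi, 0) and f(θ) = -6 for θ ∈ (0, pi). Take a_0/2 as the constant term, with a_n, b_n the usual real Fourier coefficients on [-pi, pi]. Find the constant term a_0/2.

a_0 = 1/pi ∫_{-pi}^{pi} f(θ) dθ = 1/pi · (-10*pi) = -10.
So the constant term a_0/2 = -5.

-5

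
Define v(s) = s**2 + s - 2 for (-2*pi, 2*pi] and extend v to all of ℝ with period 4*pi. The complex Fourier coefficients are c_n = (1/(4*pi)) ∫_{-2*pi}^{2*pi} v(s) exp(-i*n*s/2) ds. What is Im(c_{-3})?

2/3

Since v is real-valued, Im(c_{-3}) = -(1/(4*pi)) ∫_{-2*pi}^{2*pi} v(s) sin(-3*s/2) ds = b_{3}/2.
Integrating by parts twice (tabular method), an antiderivative of (s**2 + s - 2) sin(-3*s/2) is 2*s**2*cos(3*s/2)/3 - 8*s*sin(3*s/2)/9 + 2*s*cos(3*s/2)/3 - 4*sin(3*s/2)/9 - 52*cos(3*s/2)/27; evaluating from -2*pi to 2*pi: ∫_{-2*pi}^{2*pi} (s**2 + s - 2) sin(-3*s/2) ds = (-8*pi**2/3 - 4*pi/3 + 52/27) - (-8*pi**2/3 + 52/27 + 4*pi/3) = -8*pi/3.
Hence Im(c_{-3}) = (-1/(4*pi))·(-8*pi/3) = 2/3.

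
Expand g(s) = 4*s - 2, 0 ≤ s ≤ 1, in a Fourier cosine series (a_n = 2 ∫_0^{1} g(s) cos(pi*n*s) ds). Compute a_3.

a_3 = 2 ∫_0^{1} (4*s - 2) cos(3*pi*s) ds.
Integrating by parts (boundary term plus one more integral), an antiderivative of (4*s - 2) cos(3*pi*s) is 4*s*sin(3*pi*s)/(3*pi) - 2*sin(3*pi*s)/(3*pi) + 4*cos(3*pi*s)/(9*pi**2); evaluating from 0 to 1: ∫_{0}^{1} (4*s - 2) cos(3*pi*s) ds = (-4/(9*pi**2)) - (4/(9*pi**2)) = -8/(9*pi**2).
Hence a_3 = 2·(-8/(9*pi**2)) = -16/(9*pi**2).

-16/(9*pi**2)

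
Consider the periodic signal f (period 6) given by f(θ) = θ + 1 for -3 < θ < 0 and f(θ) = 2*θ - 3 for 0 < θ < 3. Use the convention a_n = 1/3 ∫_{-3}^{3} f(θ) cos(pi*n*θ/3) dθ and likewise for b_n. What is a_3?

-2/(3*pi**2)

a_3 = 1/3 ∫_{-3}^{3} f(θ) cos(pi*θ) dθ.
Split the integral at the breakpoints.
Integrating by parts (boundary term plus one more integral), an antiderivative of (θ + 1) cos(pi*θ) is θ*sin(pi*θ)/pi + sin(pi*θ)/pi + cos(pi*θ)/pi**2; evaluating from -3 to 0: ∫_{-3}^{0} (θ + 1) cos(pi*θ) dθ = (pi**(-2)) - (-1/pi**2) = 2/pi**2.
Integrating by parts (boundary term plus one more integral), an antiderivative of (2*θ - 3) cos(pi*θ) is 2*θ*sin(pi*θ)/pi - 3*sin(pi*θ)/pi + 2*cos(pi*θ)/pi**2; evaluating from 0 to 3: ∫_{0}^{3} (2*θ - 3) cos(pi*θ) dθ = (-2/pi**2) - (2/pi**2) = -4/pi**2.
Summing the pieces and multiplying by (1/3) gives a_3 = -2/(3*pi**2).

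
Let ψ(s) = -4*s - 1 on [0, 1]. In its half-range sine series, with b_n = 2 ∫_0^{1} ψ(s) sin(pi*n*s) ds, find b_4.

b_4 = 2 ∫_0^{1} (-4*s - 1) sin(4*pi*s) ds.
Integrating by parts (boundary term plus one more integral), an antiderivative of (-4*s - 1) sin(4*pi*s) is s*cos(4*pi*s)/pi - sin(4*pi*s)/(4*pi**2) + cos(4*pi*s)/(4*pi); evaluating from 0 to 1: ∫_{0}^{1} (-4*s - 1) sin(4*pi*s) ds = (5/(4*pi)) - (1/(4*pi)) = 1/pi.
Hence b_4 = 2·(1/pi) = 2/pi.

2/pi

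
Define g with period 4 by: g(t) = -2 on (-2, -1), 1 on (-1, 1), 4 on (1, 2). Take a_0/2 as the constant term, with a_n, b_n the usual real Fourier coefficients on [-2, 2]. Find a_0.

a_0 = 1/2 ∫_{-2}^{2} g(t) dt = 1/2 · (4) = 2.

2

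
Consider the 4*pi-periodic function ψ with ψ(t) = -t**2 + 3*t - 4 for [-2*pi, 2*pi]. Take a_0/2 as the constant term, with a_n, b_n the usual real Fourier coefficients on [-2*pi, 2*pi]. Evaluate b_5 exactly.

12/5

b_5 = (1/(2*pi)) ∫_{-2*pi}^{2*pi} ψ(t) sin(5*t/2) dt.
Integrating by parts twice (tabular method), an antiderivative of (-t**2 + 3*t - 4) sin(5*t/2) is 2*t**2*cos(5*t/2)/5 - 8*t*sin(5*t/2)/25 - 6*t*cos(5*t/2)/5 + 12*sin(5*t/2)/25 + 184*cos(5*t/2)/125; evaluating from -2*pi to 2*pi: ∫_{-2*pi}^{2*pi} (-t**2 + 3*t - 4) sin(5*t/2) dt = (-8*pi**2/5 - 184/125 + 12*pi/5) - (-8*pi**2/5 - 12*pi/5 - 184/125) = 24*pi/5.
Hence b_5 = (1/(2*pi))·(24*pi/5) = 12/5.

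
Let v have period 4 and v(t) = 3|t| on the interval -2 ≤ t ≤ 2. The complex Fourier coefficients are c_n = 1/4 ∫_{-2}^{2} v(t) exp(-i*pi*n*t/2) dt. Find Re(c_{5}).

-12/(25*pi**2)

Since v is real-valued, Re(c_{5}) = 1/4 ∫_{-2}^{2} v(t) cos(5*pi*t/2) dt = a_{5}/2.
v is even and cos(5*pi*t/2) is even, so the integrand is even: ∫_{-2}^{2} v(t) cos(5*pi*t/2) dt = 2∫_0^{2} v(t) cos(5*pi*t/2) dt.
Integrating by parts (boundary term plus one more integral), an antiderivative of (3*t) cos(5*pi*t/2) is 6*t*sin(5*pi*t/2)/(5*pi) + 12*cos(5*pi*t/2)/(25*pi**2); evaluating from 0 to 2: ∫_{0}^{2} (3*t) cos(5*pi*t/2) dt = (-12/(25*pi**2)) - (12/(25*pi**2)) = -24/(25*pi**2).
So ∫_{-2}^{2} v(t) cos(5*pi*t/2) dt = -48/(25*pi**2).
Hence Re(c_{5}) = (1/4)·(-48/(25*pi**2)) = -12/(25*pi**2).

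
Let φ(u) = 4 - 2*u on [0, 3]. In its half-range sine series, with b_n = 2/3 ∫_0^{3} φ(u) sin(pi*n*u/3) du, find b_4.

3/pi

b_4 = 2/3 ∫_0^{3} (4 - 2*u) sin(4*pi*u/3) du.
Integrating by parts (boundary term plus one more integral), an antiderivative of (4 - 2*u) sin(4*pi*u/3) is 3*u*cos(4*pi*u/3)/(2*pi) - 9*sin(4*pi*u/3)/(8*pi**2) - 3*cos(4*pi*u/3)/pi; evaluating from 0 to 3: ∫_{0}^{3} (4 - 2*u) sin(4*pi*u/3) du = (3/(2*pi)) - (-3/pi) = 9/(2*pi).
Hence b_4 = (2/3)·(9/(2*pi)) = 3/pi.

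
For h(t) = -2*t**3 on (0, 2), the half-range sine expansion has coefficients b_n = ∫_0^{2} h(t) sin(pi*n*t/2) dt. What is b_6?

8*(-1 + 6*pi**2)/(9*pi**3)

b_6 = ∫_0^{2} (-2*t**3) sin(3*pi*t) dt.
Integrating by parts three times (tabular method), an antiderivative of (-2*t**3) sin(3*pi*t) is 2*t**3*cos(3*pi*t)/(3*pi) - 2*t**2*sin(3*pi*t)/(3*pi**2) - 4*t*cos(3*pi*t)/(9*pi**3) + 4*sin(3*pi*t)/(27*pi**4); evaluating from 0 to 2: ∫_{0}^{2} (-2*t**3) sin(3*pi*t) dt = (8*(-1 + 6*pi**2)/(9*pi**3)) - (0) = 8*(-1 + 6*pi**2)/(9*pi**3).
Hence b_6 = 8*(-1 + 6*pi**2)/(9*pi**3).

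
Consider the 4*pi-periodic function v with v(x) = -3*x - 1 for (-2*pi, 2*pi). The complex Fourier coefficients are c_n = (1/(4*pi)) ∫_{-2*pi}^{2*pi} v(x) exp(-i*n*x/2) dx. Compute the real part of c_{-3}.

Since v is real-valued, Re(c_{-3}) = (1/(4*pi)) ∫_{-2*pi}^{2*pi} v(x) cos(-3*x/2) dx = a_{3}/2.
Integrating by parts (boundary term plus one more integral), an antiderivative of (-3*x - 1) cos(-3*x/2) is -2*x*sin(3*x/2) - 2*sin(3*x/2)/3 - 4*cos(3*x/2)/3; evaluating from -2*pi to 2*pi: ∫_{-2*pi}^{2*pi} (-3*x - 1) cos(-3*x/2) dx = (4/3) - (4/3) = 0.
Hence Re(c_{-3}) = (1/(4*pi))·(0) = 0.

0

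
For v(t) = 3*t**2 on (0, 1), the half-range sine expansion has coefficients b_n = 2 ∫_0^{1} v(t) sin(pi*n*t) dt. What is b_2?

b_2 = 2 ∫_0^{1} (3*t**2) sin(2*pi*t) dt.
Integrating by parts twice (tabular method), an antiderivative of (3*t**2) sin(2*pi*t) is -3*t**2*cos(2*pi*t)/(2*pi) + 3*t*sin(2*pi*t)/(2*pi**2) + 3*cos(2*pi*t)/(4*pi**3); evaluating from 0 to 1: ∫_{0}^{1} (3*t**2) sin(2*pi*t) dt = (3*(1 - 2*pi**2)/(4*pi**3)) - (3/(4*pi**3)) = -3/(2*pi).
Hence b_2 = 2·(-3/(2*pi)) = -3/pi.

-3/pi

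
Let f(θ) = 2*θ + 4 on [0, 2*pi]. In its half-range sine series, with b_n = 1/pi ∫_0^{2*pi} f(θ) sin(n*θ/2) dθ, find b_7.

8*(2 + pi)/(7*pi)

b_7 = 1/pi ∫_0^{2*pi} (2*θ + 4) sin(7*θ/2) dθ.
Integrating by parts (boundary term plus one more integral), an antiderivative of (2*θ + 4) sin(7*θ/2) is -4*θ*cos(7*θ/2)/7 + 8*sin(7*θ/2)/49 - 8*cos(7*θ/2)/7; evaluating from 0 to 2*pi: ∫_{0}^{2*pi} (2*θ + 4) sin(7*θ/2) dθ = (8/7 + 8*pi/7) - (-8/7) = 16/7 + 8*pi/7.
Hence b_7 = (1/pi)·(16/7 + 8*pi/7) = 8*(2 + pi)/(7*pi).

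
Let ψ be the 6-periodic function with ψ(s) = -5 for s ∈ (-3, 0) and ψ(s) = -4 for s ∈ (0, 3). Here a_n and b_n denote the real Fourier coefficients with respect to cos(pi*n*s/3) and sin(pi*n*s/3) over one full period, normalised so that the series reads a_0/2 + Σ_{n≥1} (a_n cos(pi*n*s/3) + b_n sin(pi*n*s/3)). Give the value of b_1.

b_1 = 1/3 ∫_{-3}^{3} ψ(s) sin(pi*s/3) ds.
Split the integral at the breakpoints.
Directly, an antiderivative of (-5) sin(pi*s/3) is 15*cos(pi*s/3)/pi; evaluating from -3 to 0: ∫_{-3}^{0} (-5) sin(pi*s/3) ds = (15/pi) - (-15/pi) = 30/pi.
Directly, an antiderivative of (-4) sin(pi*s/3) is 12*cos(pi*s/3)/pi; evaluating from 0 to 3: ∫_{0}^{3} (-4) sin(pi*s/3) ds = (-12/pi) - (12/pi) = -24/pi.
Summing the pieces and multiplying by (1/3) gives b_1 = 2/pi.

2/pi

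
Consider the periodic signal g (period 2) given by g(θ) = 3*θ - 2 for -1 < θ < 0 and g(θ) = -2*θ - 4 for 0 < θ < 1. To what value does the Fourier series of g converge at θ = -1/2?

g is continuous at θ = -1/2 with value -7/2, so the series converges to -7/2 there.

-7/2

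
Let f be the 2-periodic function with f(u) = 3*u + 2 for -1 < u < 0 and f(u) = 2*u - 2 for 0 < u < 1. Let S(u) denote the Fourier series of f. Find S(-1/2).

f is continuous at u = -1/2 with value 1/2, so the series converges to 1/2 there.

1/2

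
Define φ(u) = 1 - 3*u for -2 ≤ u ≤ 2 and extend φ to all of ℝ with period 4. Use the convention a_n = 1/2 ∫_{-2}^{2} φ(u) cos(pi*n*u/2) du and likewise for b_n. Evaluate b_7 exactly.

-12/(7*pi)

b_7 = 1/2 ∫_{-2}^{2} φ(u) sin(7*pi*u/2) du.
Integrating by parts (boundary term plus one more integral), an antiderivative of (1 - 3*u) sin(7*pi*u/2) is 6*u*cos(7*pi*u/2)/(7*pi) - 12*sin(7*pi*u/2)/(49*pi**2) - 2*cos(7*pi*u/2)/(7*pi); evaluating from -2 to 2: ∫_{-2}^{2} (1 - 3*u) sin(7*pi*u/2) du = (-10/(7*pi)) - (2/pi) = -24/(7*pi).
Hence b_7 = (1/2)·(-24/(7*pi)) = -12/(7*pi).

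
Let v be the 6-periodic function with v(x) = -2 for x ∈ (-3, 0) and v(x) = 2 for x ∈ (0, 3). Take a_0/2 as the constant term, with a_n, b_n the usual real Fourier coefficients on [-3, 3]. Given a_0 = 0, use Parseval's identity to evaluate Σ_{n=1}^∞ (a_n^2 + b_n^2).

Parseval: a_0^2/2 + Σ_{n≥1} (a_n^2+b_n^2) = 1/3 ∫_{-3}^{3} v(x)^2 dx = 8.
Subtract a_0^2/2 = 0: Σ (a_n^2+b_n^2) = 8.

8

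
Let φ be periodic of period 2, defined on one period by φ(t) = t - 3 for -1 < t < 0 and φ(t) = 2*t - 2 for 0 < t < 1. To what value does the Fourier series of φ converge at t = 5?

t = 5 differs from t = 1 by 2 full period(s), and the series is 2-periodic.
At t = 1 the one-sided limits are φ(1^-) = 0 and φ(1^+) = -4.
By Dirichlet's theorem the series converges to their average, [(0) + (-4)]/2 = -2.

-2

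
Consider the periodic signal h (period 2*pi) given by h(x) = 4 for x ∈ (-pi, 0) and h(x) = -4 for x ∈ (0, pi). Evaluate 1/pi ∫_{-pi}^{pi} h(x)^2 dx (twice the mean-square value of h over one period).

32

1/pi ∫_{-pi}^{pi} h(x)^2 dx = 1/pi · (32*pi) = 32.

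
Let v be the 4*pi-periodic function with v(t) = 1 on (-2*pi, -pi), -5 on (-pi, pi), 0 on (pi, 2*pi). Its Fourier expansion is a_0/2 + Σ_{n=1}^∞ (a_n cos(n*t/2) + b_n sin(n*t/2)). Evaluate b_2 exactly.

1/pi

b_2 = (1/(2*pi)) ∫_{-2*pi}^{2*pi} v(t) sin(t) dt.
Split the integral at the breakpoints.
Directly, an antiderivative of (1) sin(t) is -cos(t); evaluating from -2*pi to -pi: ∫_{-2*pi}^{-pi} (1) sin(t) dt = (1) - (-1) = 2.
Directly, an antiderivative of (-5) sin(t) is 5*cos(t); evaluating from -pi to pi: ∫_{-pi}^{pi} (-5) sin(t) dt = (-5) - (-5) = 0.
∫_{pi}^{2*pi} (0) sin(t) dt = 0.
Summing the pieces and multiplying by (1/(2*pi)) gives b_2 = 1/pi.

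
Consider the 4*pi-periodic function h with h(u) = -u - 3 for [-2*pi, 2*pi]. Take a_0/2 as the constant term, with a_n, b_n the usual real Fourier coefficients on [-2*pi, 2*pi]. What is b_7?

b_7 = (1/(2*pi)) ∫_{-2*pi}^{2*pi} h(u) sin(7*u/2) du.
Integrating by parts (boundary term plus one more integral), an antiderivative of (-u - 3) sin(7*u/2) is 2*u*cos(7*u/2)/7 - 4*sin(7*u/2)/49 + 6*cos(7*u/2)/7; evaluating from -2*pi to 2*pi: ∫_{-2*pi}^{2*pi} (-u - 3) sin(7*u/2) du = (-4*pi/7 - 6/7) - (-6/7 + 4*pi/7) = -8*pi/7.
Hence b_7 = (1/(2*pi))·(-8*pi/7) = -4/7.

-4/7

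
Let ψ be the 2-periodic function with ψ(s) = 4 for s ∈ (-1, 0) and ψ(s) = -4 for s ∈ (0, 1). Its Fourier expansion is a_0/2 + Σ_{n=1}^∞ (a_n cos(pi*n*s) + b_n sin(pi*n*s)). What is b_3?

b_3 = ∫_{-1}^{1} ψ(s) sin(3*pi*s) ds.
ψ is odd and sin(3*pi*s) is odd, so the integrand is even and b_3 = 2 ∫_0^{1} ψ(s) sin(3*pi*s) ds.
Directly, an antiderivative of (-4) sin(3*pi*s) is 4*cos(3*pi*s)/(3*pi); evaluating from 0 to 1: ∫_{0}^{1} (-4) sin(3*pi*s) ds = (-4/(3*pi)) - (4/(3*pi)) = -8/(3*pi).
Hence b_3 = 2·(-8/(3*pi)) = -16/(3*pi).

-16/(3*pi)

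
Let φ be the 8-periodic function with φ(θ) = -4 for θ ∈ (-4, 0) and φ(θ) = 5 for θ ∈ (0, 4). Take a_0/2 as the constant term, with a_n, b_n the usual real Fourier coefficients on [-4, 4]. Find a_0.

1

a_0 = 1/4 ∫_{-4}^{4} φ(θ) dθ = 1/4 · (4) = 1.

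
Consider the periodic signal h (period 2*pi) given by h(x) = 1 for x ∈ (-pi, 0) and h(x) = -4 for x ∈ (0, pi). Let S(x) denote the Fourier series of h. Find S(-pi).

-3/2

At x = -pi the one-sided limits are h(-pi^-) = -4 and h(-pi^+) = 1.
By Dirichlet's theorem the series converges to their average, [(-4) + (1)]/2 = -3/2.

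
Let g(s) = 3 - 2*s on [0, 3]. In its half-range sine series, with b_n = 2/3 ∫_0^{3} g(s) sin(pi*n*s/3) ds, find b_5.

0

b_5 = 2/3 ∫_0^{3} (3 - 2*s) sin(5*pi*s/3) ds.
Integrating by parts (boundary term plus one more integral), an antiderivative of (3 - 2*s) sin(5*pi*s/3) is 6*s*cos(5*pi*s/3)/(5*pi) - 18*sin(5*pi*s/3)/(25*pi**2) - 9*cos(5*pi*s/3)/(5*pi); evaluating from 0 to 3: ∫_{0}^{3} (3 - 2*s) sin(5*pi*s/3) ds = (-9/(5*pi)) - (-9/(5*pi)) = 0.
Hence b_5 = (2/3)·(0) = 0.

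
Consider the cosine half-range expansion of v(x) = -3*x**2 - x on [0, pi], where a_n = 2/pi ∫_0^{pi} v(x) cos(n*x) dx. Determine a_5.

a_5 = 2/pi ∫_0^{pi} (-3*x**2 - x) cos(5*x) dx.
Integrating by parts twice (tabular method), an antiderivative of (-3*x**2 - x) cos(5*x) is -3*x**2*sin(5*x)/5 - x*sin(5*x)/5 - 6*x*cos(5*x)/25 + 6*sin(5*x)/125 - cos(5*x)/25; evaluating from 0 to pi: ∫_{0}^{pi} (-3*x**2 - x) cos(5*x) dx = (1/25 + 6*pi/25) - (-1/25) = 2/25 + 6*pi/25.
Hence a_5 = (2/pi)·(2/25 + 6*pi/25) = 4*(1 + 3*pi)/(25*pi).

4*(1 + 3*pi)/(25*pi)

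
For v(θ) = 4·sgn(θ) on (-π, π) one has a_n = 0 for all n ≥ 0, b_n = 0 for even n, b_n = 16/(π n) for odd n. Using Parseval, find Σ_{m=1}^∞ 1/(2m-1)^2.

pi**2/8

Parseval: Σ b_n^2 = (1/π) ∫_{-π}^{π} v(θ)^2 dθ = 32.
Only odd n contribute, with b_n^2 = 256/(π^2 n^2), so Σ_{m≥1} 1/(2m-1)^2 = π^2·(32)/256 = pi**2/8.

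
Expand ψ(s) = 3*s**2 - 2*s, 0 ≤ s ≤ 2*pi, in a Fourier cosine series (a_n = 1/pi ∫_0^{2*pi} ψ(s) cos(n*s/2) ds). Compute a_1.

-48 + 16/pi

a_1 = 1/pi ∫_0^{2*pi} (3*s**2 - 2*s) cos(s/2) ds.
Integrating by parts twice (tabular method), an antiderivative of (3*s**2 - 2*s) cos(s/2) is 6*s**2*sin(s/2) - 4*s*sin(s/2) + 24*s*cos(s/2) - 48*sin(s/2) - 8*cos(s/2); evaluating from 0 to 2*pi: ∫_{0}^{2*pi} (3*s**2 - 2*s) cos(s/2) ds = (8 - 48*pi) - (-8) = 16 - 48*pi.
Hence a_1 = (1/pi)·(16 - 48*pi) = -48 + 16/pi.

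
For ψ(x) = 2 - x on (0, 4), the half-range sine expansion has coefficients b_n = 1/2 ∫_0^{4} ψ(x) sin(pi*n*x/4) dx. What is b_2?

4/pi

b_2 = 1/2 ∫_0^{4} (2 - x) sin(pi*x/2) dx.
Integrating by parts (boundary term plus one more integral), an antiderivative of (2 - x) sin(pi*x/2) is 2*x*cos(pi*x/2)/pi - 4*sin(pi*x/2)/pi**2 - 4*cos(pi*x/2)/pi; evaluating from 0 to 4: ∫_{0}^{4} (2 - x) sin(pi*x/2) dx = (4/pi) - (-4/pi) = 8/pi.
Hence b_2 = (1/2)·(8/pi) = 4/pi.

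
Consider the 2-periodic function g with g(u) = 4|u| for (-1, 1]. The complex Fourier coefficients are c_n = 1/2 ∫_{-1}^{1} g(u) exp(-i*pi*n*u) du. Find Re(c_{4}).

0

Since g is real-valued, Re(c_{4}) = 1/2 ∫_{-1}^{1} g(u) cos(4*pi*u) du = a_{4}/2.
g is even and cos(4*pi*u) is even, so the integrand is even: ∫_{-1}^{1} g(u) cos(4*pi*u) du = 2∫_0^{1} g(u) cos(4*pi*u) du.
Integrating by parts (boundary term plus one more integral), an antiderivative of (4*u) cos(4*pi*u) is u*sin(4*pi*u)/pi + cos(4*pi*u)/(4*pi**2); evaluating from 0 to 1: ∫_{0}^{1} (4*u) cos(4*pi*u) du = (1/(4*pi**2)) - (1/(4*pi**2)) = 0.
So ∫_{-1}^{1} g(u) cos(4*pi*u) du = 0.
Hence Re(c_{4}) = (1/2)·(0) = 0.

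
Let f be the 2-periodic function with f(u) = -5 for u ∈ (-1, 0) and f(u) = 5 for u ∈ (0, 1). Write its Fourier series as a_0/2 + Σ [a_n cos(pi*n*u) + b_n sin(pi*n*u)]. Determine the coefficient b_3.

20/(3*pi)

b_3 = ∫_{-1}^{1} f(u) sin(3*pi*u) du.
f is odd and sin(3*pi*u) is odd, so the integrand is even and b_3 = 2 ∫_0^{1} f(u) sin(3*pi*u) du.
Directly, an antiderivative of (5) sin(3*pi*u) is -5*cos(3*pi*u)/(3*pi); evaluating from 0 to 1: ∫_{0}^{1} (5) sin(3*pi*u) du = (5/(3*pi)) - (-5/(3*pi)) = 10/(3*pi).
Hence b_3 = 2·(10/(3*pi)) = 20/(3*pi).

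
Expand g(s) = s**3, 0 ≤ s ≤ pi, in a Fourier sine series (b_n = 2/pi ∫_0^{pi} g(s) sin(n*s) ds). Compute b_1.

-12 + 2*pi**2

b_1 = 2/pi ∫_0^{pi} (s**3) sin(s) ds.
Integrating by parts three times (tabular method), an antiderivative of (s**3) sin(s) is -s**3*cos(s) + 3*s**2*sin(s) + 6*s*cos(s) - 6*sin(s); evaluating from 0 to pi: ∫_{0}^{pi} (s**3) sin(s) ds = (pi*(-6 + pi**2)) - (0) = pi*(-6 + pi**2).
Hence b_1 = (2/pi)·(pi*(-6 + pi**2)) = -12 + 2*pi**2.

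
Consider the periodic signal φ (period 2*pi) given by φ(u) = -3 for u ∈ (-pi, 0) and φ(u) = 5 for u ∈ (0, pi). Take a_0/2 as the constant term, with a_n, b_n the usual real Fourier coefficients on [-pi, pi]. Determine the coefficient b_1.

b_1 = 1/pi ∫_{-pi}^{pi} φ(u) sin(u) du.
Split the integral at the breakpoints.
Directly, an antiderivative of (-3) sin(u) is 3*cos(u); evaluating from -pi to 0: ∫_{-pi}^{0} (-3) sin(u) du = (3) - (-3) = 6.
Directly, an antiderivative of (5) sin(u) is -5*cos(u); evaluating from 0 to pi: ∫_{0}^{pi} (5) sin(u) du = (5) - (-5) = 10.
Summing the pieces and multiplying by (1/pi) gives b_1 = 16/pi.

16/pi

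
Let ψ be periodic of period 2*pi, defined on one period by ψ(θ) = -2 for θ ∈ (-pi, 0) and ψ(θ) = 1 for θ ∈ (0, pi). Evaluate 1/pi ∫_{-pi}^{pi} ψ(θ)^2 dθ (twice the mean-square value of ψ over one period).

5

1/pi ∫_{-pi}^{pi} ψ(θ)^2 dθ = 1/pi · (5*pi) = 5.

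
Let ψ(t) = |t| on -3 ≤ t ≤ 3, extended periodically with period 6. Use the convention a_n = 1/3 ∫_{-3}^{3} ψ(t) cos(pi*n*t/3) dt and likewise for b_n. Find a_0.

a_0 = 1/3 ∫_{-3}^{3} ψ(t) dt = 1/3 · (9) = 3.

3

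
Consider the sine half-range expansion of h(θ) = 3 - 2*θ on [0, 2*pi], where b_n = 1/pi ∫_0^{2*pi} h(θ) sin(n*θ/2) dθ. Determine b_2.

b_2 = 1/pi ∫_0^{2*pi} (3 - 2*θ) sin(θ) dθ.
Integrating by parts (boundary term plus one more integral), an antiderivative of (3 - 2*θ) sin(θ) is 2*θ*cos(θ) - 2*sin(θ) - 3*cos(θ); evaluating from 0 to 2*pi: ∫_{0}^{2*pi} (3 - 2*θ) sin(θ) dθ = (-3 + 4*pi) - (-3) = 4*pi.
Hence b_2 = (1/pi)·(4*pi) = 4.

4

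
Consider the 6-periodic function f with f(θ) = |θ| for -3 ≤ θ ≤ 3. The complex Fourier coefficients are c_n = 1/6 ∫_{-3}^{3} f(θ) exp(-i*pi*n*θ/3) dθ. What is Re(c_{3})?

-2/(3*pi**2)

Since f is real-valued, Re(c_{3}) = 1/6 ∫_{-3}^{3} f(θ) cos(pi*θ) dθ = a_{3}/2.
f is even and cos(pi*θ) is even, so the integrand is even: ∫_{-3}^{3} f(θ) cos(pi*θ) dθ = 2∫_0^{3} f(θ) cos(pi*θ) dθ.
Integrating by parts (boundary term plus one more integral), an antiderivative of (θ) cos(pi*θ) is θ*sin(pi*θ)/pi + cos(pi*θ)/pi**2; evaluating from 0 to 3: ∫_{0}^{3} (θ) cos(pi*θ) dθ = (-1/pi**2) - (pi**(-2)) = -2/pi**2.
So ∫_{-3}^{3} f(θ) cos(pi*θ) dθ = -4/pi**2.
Hence Re(c_{3}) = (1/6)·(-4/pi**2) = -2/(3*pi**2).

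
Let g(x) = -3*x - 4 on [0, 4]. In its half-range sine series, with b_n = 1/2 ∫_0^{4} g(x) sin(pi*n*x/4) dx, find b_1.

-40/pi

b_1 = 1/2 ∫_0^{4} (-3*x - 4) sin(pi*x/4) dx.
Integrating by parts (boundary term plus one more integral), an antiderivative of (-3*x - 4) sin(pi*x/4) is 12*x*cos(pi*x/4)/pi - 48*sin(pi*x/4)/pi**2 + 16*cos(pi*x/4)/pi; evaluating from 0 to 4: ∫_{0}^{4} (-3*x - 4) sin(pi*x/4) dx = (-64/pi) - (16/pi) = -80/pi.
Hence b_1 = (1/2)·(-80/pi) = -40/pi.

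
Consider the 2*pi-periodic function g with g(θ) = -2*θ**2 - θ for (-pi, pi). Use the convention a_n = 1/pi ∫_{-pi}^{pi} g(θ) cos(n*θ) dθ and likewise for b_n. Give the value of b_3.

b_3 = 1/pi ∫_{-pi}^{pi} g(θ) sin(3*θ) dθ.
Integrating by parts twice (tabular method), an antiderivative of (-2*θ**2 - θ) sin(3*θ) is 2*θ**2*cos(3*θ)/3 - 4*θ*sin(3*θ)/9 + θ*cos(3*θ)/3 - sin(3*θ)/9 - 4*cos(3*θ)/27; evaluating from -pi to pi: ∫_{-pi}^{pi} (-2*θ**2 - θ) sin(3*θ) dθ = (-2*pi**2/3 - pi/3 + 4/27) - (-2*pi**2/3 + 4/27 + pi/3) = -2*pi/3.
Hence b_3 = (1/pi)·(-2*pi/3) = -2/3.

-2/3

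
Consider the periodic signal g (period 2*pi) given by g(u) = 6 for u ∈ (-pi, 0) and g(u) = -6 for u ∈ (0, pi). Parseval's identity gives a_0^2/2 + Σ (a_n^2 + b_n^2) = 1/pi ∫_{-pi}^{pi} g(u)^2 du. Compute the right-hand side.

1/pi ∫_{-pi}^{pi} g(u)^2 du = 1/pi · (72*pi) = 72.

72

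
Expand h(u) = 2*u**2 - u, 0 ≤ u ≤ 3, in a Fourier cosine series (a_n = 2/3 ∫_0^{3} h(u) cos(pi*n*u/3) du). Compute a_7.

a_7 = 2/3 ∫_0^{3} (2*u**2 - u) cos(7*pi*u/3) du.
Integrating by parts twice (tabular method), an antiderivative of (2*u**2 - u) cos(7*pi*u/3) is 6*u**2*sin(7*pi*u/3)/(7*pi) - 3*u*sin(7*pi*u/3)/(7*pi) + 36*u*cos(7*pi*u/3)/(49*pi**2) - 108*sin(7*pi*u/3)/(343*pi**3) - 9*cos(7*pi*u/3)/(49*pi**2); evaluating from 0 to 3: ∫_{0}^{3} (2*u**2 - u) cos(7*pi*u/3) du = (-99/(49*pi**2)) - (-9/(49*pi**2)) = -90/(49*pi**2).
Hence a_7 = (2/3)·(-90/(49*pi**2)) = -60/(49*pi**2).

-60/(49*pi**2)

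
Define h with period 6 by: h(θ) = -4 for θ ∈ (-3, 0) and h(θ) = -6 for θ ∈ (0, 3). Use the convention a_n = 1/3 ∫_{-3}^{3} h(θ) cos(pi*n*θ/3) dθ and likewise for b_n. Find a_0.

-10

a_0 = 1/3 ∫_{-3}^{3} h(θ) dθ = 1/3 · (-30) = -10.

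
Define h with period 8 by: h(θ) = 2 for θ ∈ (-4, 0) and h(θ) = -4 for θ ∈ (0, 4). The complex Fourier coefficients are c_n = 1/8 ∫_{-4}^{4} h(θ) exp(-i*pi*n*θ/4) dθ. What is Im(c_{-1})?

Since h is real-valued, Im(c_{-1}) = -1/8 ∫_{-4}^{4} h(θ) sin(-pi*θ/4) dθ = b_{1}/2.
Split the integral at the breakpoints.
Directly, an antiderivative of (2) sin(-pi*θ/4) is 8*cos(pi*θ/4)/pi; evaluating from -4 to 0: ∫_{-4}^{0} (2) sin(-pi*θ/4) dθ = (8/pi) - (-8/pi) = 16/pi.
Directly, an antiderivative of (-4) sin(-pi*θ/4) is -16*cos(pi*θ/4)/pi; evaluating from 0 to 4: ∫_{0}^{4} (-4) sin(-pi*θ/4) dθ = (16/pi) - (-16/pi) = 32/pi.
So ∫_{-4}^{4} h(θ) sin(-pi*θ/4) dθ = 48/pi.
Hence Im(c_{-1}) = (-1/8)·(48/pi) = -6/pi.

-6/pi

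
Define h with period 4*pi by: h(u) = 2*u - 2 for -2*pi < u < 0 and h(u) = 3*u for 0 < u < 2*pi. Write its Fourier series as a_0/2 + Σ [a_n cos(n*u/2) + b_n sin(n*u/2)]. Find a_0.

a_0 = (1/(2*pi)) ∫_{-2*pi}^{2*pi} h(u) du = (1/(2*pi)) · (2*pi*(-2 + pi)) = -2 + pi.

-2 + pi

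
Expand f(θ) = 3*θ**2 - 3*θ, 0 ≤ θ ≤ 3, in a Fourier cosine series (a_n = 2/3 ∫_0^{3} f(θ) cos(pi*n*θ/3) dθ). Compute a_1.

-72/pi**2

a_1 = 2/3 ∫_0^{3} (3*θ**2 - 3*θ) cos(pi*θ/3) dθ.
Integrating by parts twice (tabular method), an antiderivative of (3*θ**2 - 3*θ) cos(pi*θ/3) is 9*θ**2*sin(pi*θ/3)/pi - 9*θ*sin(pi*θ/3)/pi + 54*θ*cos(pi*θ/3)/pi**2 - 162*sin(pi*θ/3)/pi**3 - 27*cos(pi*θ/3)/pi**2; evaluating from 0 to 3: ∫_{0}^{3} (3*θ**2 - 3*θ) cos(pi*θ/3) dθ = (-135/pi**2) - (-27/pi**2) = -108/pi**2.
Hence a_1 = (2/3)·(-108/pi**2) = -72/pi**2.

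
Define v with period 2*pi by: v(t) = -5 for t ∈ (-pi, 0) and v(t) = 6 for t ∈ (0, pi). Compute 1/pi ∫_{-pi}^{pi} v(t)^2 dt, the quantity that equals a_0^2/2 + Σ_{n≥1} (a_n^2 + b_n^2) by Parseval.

61

1/pi ∫_{-pi}^{pi} v(t)^2 dt = 1/pi · (61*pi) = 61.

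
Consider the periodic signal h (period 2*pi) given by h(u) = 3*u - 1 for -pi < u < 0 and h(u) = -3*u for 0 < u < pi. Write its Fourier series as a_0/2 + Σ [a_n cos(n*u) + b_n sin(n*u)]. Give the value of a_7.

a_7 = 1/pi ∫_{-pi}^{pi} h(u) cos(7*u) du.
Split the integral at the breakpoints.
Integrating by parts (boundary term plus one more integral), an antiderivative of (3*u - 1) cos(7*u) is 3*u*sin(7*u)/7 - sin(7*u)/7 + 3*cos(7*u)/49; evaluating from -pi to 0: ∫_{-pi}^{0} (3*u - 1) cos(7*u) du = (3/49) - (-3/49) = 6/49.
Integrating by parts (boundary term plus one more integral), an antiderivative of (-3*u) cos(7*u) is -3*u*sin(7*u)/7 - 3*cos(7*u)/49; evaluating from 0 to pi: ∫_{0}^{pi} (-3*u) cos(7*u) du = (3/49) - (-3/49) = 6/49.
Summing the pieces and multiplying by (1/pi) gives a_7 = 12/(49*pi).

12/(49*pi)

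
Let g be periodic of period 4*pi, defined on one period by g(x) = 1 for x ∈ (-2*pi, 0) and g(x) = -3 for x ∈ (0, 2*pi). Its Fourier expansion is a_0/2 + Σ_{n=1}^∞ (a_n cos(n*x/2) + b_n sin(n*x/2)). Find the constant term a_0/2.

-1

a_0 = (1/(2*pi)) ∫_{-2*pi}^{2*pi} g(x) dx = (1/(2*pi)) · (-4*pi) = -2.
So the constant term a_0/2 = -1.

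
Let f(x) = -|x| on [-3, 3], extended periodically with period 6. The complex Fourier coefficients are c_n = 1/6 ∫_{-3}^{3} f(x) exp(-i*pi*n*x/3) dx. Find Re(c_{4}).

0

Since f is real-valued, Re(c_{4}) = 1/6 ∫_{-3}^{3} f(x) cos(4*pi*x/3) dx = a_{4}/2.
f is even and cos(4*pi*x/3) is even, so the integrand is even: ∫_{-3}^{3} f(x) cos(4*pi*x/3) dx = 2∫_0^{3} f(x) cos(4*pi*x/3) dx.
Integrating by parts (boundary term plus one more integral), an antiderivative of (-x) cos(4*pi*x/3) is -3*x*sin(4*pi*x/3)/(4*pi) - 9*cos(4*pi*x/3)/(16*pi**2); evaluating from 0 to 3: ∫_{0}^{3} (-x) cos(4*pi*x/3) dx = (-9/(16*pi**2)) - (-9/(16*pi**2)) = 0.
So ∫_{-3}^{3} f(x) cos(4*pi*x/3) dx = 0.
Hence Re(c_{4}) = (1/6)·(0) = 0.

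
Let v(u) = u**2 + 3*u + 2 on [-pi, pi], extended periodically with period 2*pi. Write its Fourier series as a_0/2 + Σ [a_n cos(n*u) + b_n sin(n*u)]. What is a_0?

4 + 2*pi**2/3

a_0 = 1/pi ∫_{-pi}^{pi} v(u) du = 1/pi · (2*pi*(6 + pi**2)/3) = 4 + 2*pi**2/3.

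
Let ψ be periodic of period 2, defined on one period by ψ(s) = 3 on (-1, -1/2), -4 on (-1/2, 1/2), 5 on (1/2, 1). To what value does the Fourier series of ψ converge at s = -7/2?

s = -7/2 differs from s = 1/2 by -2 full period(s), and the series is 2-periodic.
At s = 1/2 the one-sided limits are ψ(1/2^-) = -4 and ψ(1/2^+) = 5.
By Dirichlet's theorem the series converges to their average, [(-4) + (5)]/2 = 1/2.

1/2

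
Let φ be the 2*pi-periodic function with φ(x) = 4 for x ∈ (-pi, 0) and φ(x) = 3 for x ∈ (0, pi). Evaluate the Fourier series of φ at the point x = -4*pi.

x = -4*pi differs from x = 0 by -2 full period(s), and the series is 2*pi-periodic.
At x = 0 the one-sided limits are φ(0^-) = 4 and φ(0^+) = 3.
By Dirichlet's theorem the series converges to their average, [(4) + (3)]/2 = 7/2.

7/2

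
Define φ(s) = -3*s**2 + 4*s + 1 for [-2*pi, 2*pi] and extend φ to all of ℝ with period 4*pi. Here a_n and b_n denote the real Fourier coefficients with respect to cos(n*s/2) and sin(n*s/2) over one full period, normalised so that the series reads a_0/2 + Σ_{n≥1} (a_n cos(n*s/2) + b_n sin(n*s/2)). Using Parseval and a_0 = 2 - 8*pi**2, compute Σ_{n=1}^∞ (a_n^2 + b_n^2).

128*pi**2*(5 + 3*pi**2)/15

Parseval: a_0^2/2 + Σ_{n≥1} (a_n^2+b_n^2) = (1/(2*pi)) ∫_{-2*pi}^{2*pi} φ(s)^2 ds = 2 + 80*pi**2/3 + 288*pi**4/5.
Subtract a_0^2/2 = 2*(1 - 4*pi**2)**2: Σ (a_n^2+b_n^2) = 128*pi**2*(5 + 3*pi**2)/15.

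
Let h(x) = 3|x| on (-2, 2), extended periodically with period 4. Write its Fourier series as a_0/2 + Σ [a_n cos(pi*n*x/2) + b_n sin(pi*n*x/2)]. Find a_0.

6

a_0 = 1/2 ∫_{-2}^{2} h(x) dx = 1/2 · (12) = 6.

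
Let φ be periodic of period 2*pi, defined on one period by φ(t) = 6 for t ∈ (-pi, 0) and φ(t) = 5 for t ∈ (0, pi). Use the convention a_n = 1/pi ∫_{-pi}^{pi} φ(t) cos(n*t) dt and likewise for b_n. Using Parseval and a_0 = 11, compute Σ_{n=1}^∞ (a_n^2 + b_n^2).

Parseval: a_0^2/2 + Σ_{n≥1} (a_n^2+b_n^2) = 1/pi ∫_{-pi}^{pi} φ(t)^2 dt = 61.
Subtract a_0^2/2 = 121/2: Σ (a_n^2+b_n^2) = 1/2.

1/2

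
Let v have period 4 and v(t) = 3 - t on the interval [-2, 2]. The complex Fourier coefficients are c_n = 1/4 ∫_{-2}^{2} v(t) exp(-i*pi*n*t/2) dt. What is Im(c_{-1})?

-2/pi

Since v is real-valued, Im(c_{-1}) = -1/4 ∫_{-2}^{2} v(t) sin(-pi*t/2) dt = b_{1}/2.
Integrating by parts (boundary term plus one more integral), an antiderivative of (3 - t) sin(-pi*t/2) is -2*t*cos(pi*t/2)/pi + 4*sin(pi*t/2)/pi**2 + 6*cos(pi*t/2)/pi; evaluating from -2 to 2: ∫_{-2}^{2} (3 - t) sin(-pi*t/2) dt = (-2/pi) - (-10/pi) = 8/pi.
Hence Im(c_{-1}) = (-1/4)·(8/pi) = -2/pi.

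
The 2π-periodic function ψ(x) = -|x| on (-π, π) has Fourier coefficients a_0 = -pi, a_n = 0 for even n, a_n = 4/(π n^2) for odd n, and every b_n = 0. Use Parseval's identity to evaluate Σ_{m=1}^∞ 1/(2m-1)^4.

Parseval: a_0^2/2 + Σ a_n^2 = (1/π) ∫_{-π}^{π} ψ(x)^2 dx = 2*pi**2/3.
Subtract a_0^2/2 = pi**2/2: Σ a_n^2 = pi**2/6.
Only odd n contribute, with a_n^2 = 16/(π^2 n^4), so Σ_{m≥1} 1/(2m-1)^4 = π^2·(pi**2/6)/16 = pi**4/96.

pi**4/96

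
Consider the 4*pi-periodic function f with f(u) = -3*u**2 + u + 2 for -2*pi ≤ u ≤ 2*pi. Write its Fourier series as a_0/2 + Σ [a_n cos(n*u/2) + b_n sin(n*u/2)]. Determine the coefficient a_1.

48

a_1 = (1/(2*pi)) ∫_{-2*pi}^{2*pi} f(u) cos(u/2) du.
Integrating by parts twice (tabular method), an antiderivative of (-3*u**2 + u + 2) cos(u/2) is -6*u**2*sin(u/2) + 2*u*sin(u/2) - 24*u*cos(u/2) + 52*sin(u/2) + 4*cos(u/2); evaluating from -2*pi to 2*pi: ∫_{-2*pi}^{2*pi} (-3*u**2 + u + 2) cos(u/2) du = (-4 + 48*pi) - (-48*pi - 4) = 96*pi.
Hence a_1 = (1/(2*pi))·(96*pi) = 48.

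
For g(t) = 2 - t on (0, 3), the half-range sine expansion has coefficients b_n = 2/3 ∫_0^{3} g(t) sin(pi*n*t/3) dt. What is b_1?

b_1 = 2/3 ∫_0^{3} (2 - t) sin(pi*t/3) dt.
Integrating by parts (boundary term plus one more integral), an antiderivative of (2 - t) sin(pi*t/3) is 3*t*cos(pi*t/3)/pi - 9*sin(pi*t/3)/pi**2 - 6*cos(pi*t/3)/pi; evaluating from 0 to 3: ∫_{0}^{3} (2 - t) sin(pi*t/3) dt = (-3/pi) - (-6/pi) = 3/pi.
Hence b_1 = (2/3)·(3/pi) = 2/pi.

2/pi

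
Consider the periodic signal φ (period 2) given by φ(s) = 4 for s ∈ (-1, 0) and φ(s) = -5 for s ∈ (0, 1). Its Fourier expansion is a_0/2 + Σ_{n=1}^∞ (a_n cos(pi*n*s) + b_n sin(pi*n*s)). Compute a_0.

-1

a_0 = ∫_{-1}^{1} φ(s) ds = -1.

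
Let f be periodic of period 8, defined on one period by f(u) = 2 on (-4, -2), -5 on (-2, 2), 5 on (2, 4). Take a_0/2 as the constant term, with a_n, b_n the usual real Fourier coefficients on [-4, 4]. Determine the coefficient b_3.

1/pi

b_3 = 1/4 ∫_{-4}^{4} f(u) sin(3*pi*u/4) du.
Split the integral at the breakpoints.
Directly, an antiderivative of (2) sin(3*pi*u/4) is -8*cos(3*pi*u/4)/(3*pi); evaluating from -4 to -2: ∫_{-4}^{-2} (2) sin(3*pi*u/4) du = (0) - (8/(3*pi)) = -8/(3*pi).
Directly, an antiderivative of (-5) sin(3*pi*u/4) is 20*cos(3*pi*u/4)/(3*pi); evaluating from -2 to 2: ∫_{-2}^{2} (-5) sin(3*pi*u/4) du = (0) - (0) = 0.
Directly, an antiderivative of (5) sin(3*pi*u/4) is -20*cos(3*pi*u/4)/(3*pi); evaluating from 2 to 4: ∫_{2}^{4} (5) sin(3*pi*u/4) du = (20/(3*pi)) - (0) = 20/(3*pi).
Summing the pieces and multiplying by (1/4) gives b_3 = 1/pi.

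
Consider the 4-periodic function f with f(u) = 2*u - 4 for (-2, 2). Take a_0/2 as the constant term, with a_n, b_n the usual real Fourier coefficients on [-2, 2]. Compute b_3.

b_3 = 1/2 ∫_{-2}^{2} f(u) sin(3*pi*u/2) du.
Integrating by parts (boundary term plus one more integral), an antiderivative of (2*u - 4) sin(3*pi*u/2) is -4*u*cos(3*pi*u/2)/(3*pi) + 8*sin(3*pi*u/2)/(9*pi**2) + 8*cos(3*pi*u/2)/(3*pi); evaluating from -2 to 2: ∫_{-2}^{2} (2*u - 4) sin(3*pi*u/2) du = (0) - (-16/(3*pi)) = 16/(3*pi).
Hence b_3 = (1/2)·(16/(3*pi)) = 8/(3*pi).

8/(3*pi)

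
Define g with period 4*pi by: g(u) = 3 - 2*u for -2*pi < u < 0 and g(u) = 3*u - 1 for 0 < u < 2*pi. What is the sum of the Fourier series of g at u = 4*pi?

u = 4*pi differs from u = 0 by 1 full period(s), and the series is 4*pi-periodic.
At u = 0 the one-sided limits are g(0^-) = 3 and g(0^+) = -1.
By Dirichlet's theorem the series converges to their average, [(3) + (-1)]/2 = 1.

1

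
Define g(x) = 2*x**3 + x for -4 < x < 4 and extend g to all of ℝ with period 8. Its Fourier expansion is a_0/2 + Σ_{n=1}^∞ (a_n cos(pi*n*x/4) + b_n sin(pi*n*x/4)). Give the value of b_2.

-132/pi + 192/pi**3

b_2 = 1/4 ∫_{-4}^{4} g(x) sin(pi*x/2) dx.
g is odd and sin(pi*x/2) is odd, so the integrand is even and b_2 = 1/2 ∫_0^{4} g(x) sin(pi*x/2) dx.
Integrating by parts three times (tabular method), an antiderivative of (2*x**3 + x) sin(pi*x/2) is -4*x**3*cos(pi*x/2)/pi + 24*x**2*sin(pi*x/2)/pi**2 - 2*x*cos(pi*x/2)/pi + 96*x*cos(pi*x/2)/pi**3 - 192*sin(pi*x/2)/pi**4 + 4*sin(pi*x/2)/pi**2; evaluating from 0 to 4: ∫_{0}^{4} (2*x**3 + x) sin(pi*x/2) dx = (-264/pi + 384/pi**3) - (0) = -264/pi + 384/pi**3.
Hence b_2 = (1/2)·(-264/pi + 384/pi**3) = -132/pi + 192/pi**3.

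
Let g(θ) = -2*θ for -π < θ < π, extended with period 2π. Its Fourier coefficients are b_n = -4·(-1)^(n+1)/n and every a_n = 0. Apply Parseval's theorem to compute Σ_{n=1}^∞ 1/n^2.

pi**2/6

Parseval: Σ b_n^2 = (1/π) ∫_{-π}^{π} g(θ)^2 dθ = 8*pi**2/3.
Σ b_n^2 = Σ 16/n^2, so Σ 1/n^2 = (8*pi**2/3)/16 = pi**2/6.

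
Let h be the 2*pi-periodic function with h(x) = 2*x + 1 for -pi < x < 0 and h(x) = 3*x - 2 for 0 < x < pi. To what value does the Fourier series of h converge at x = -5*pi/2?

x = -5*pi/2 differs from x = -pi/2 by -1 full period(s), and the series is 2*pi-periodic.
h is continuous at x = -pi/2 with value 1 - pi, so the series converges to 1 - pi there.

1 - pi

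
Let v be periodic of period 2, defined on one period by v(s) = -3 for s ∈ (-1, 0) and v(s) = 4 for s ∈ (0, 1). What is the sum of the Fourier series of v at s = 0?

1/2

At s = 0 the one-sided limits are v(0^-) = -3 and v(0^+) = 4.
By Dirichlet's theorem the series converges to their average, [(-3) + (4)]/2 = 1/2.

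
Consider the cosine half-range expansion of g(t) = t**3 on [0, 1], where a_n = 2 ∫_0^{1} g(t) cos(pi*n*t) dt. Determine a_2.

a_2 = 2 ∫_0^{1} (t**3) cos(2*pi*t) dt.
Integrating by parts three times (tabular method), an antiderivative of (t**3) cos(2*pi*t) is t**3*sin(2*pi*t)/(2*pi) + 3*t**2*cos(2*pi*t)/(4*pi**2) - 3*t*sin(2*pi*t)/(4*pi**3) - 3*cos(2*pi*t)/(8*pi**4); evaluating from 0 to 1: ∫_{0}^{1} (t**3) cos(2*pi*t) dt = (3*(-1 + 2*pi**2)/(8*pi**4)) - (-3/(8*pi**4)) = 3/(4*pi**2).
Hence a_2 = 2·(3/(4*pi**2)) = 3/(2*pi**2).

3/(2*pi**2)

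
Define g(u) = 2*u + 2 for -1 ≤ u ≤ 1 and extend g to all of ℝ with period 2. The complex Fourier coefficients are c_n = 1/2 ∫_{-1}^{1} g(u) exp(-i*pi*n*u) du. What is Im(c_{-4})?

-1/(2*pi)

Since g is real-valued, Im(c_{-4}) = -1/2 ∫_{-1}^{1} g(u) sin(-4*pi*u) du = b_{4}/2.
Integrating by parts (boundary term plus one more integral), an antiderivative of (2*u + 2) sin(-4*pi*u) is u*cos(4*pi*u)/(2*pi) - sin(4*pi*u)/(8*pi**2) + cos(4*pi*u)/(2*pi); evaluating from -1 to 1: ∫_{-1}^{1} (2*u + 2) sin(-4*pi*u) du = (1/pi) - (0) = 1/pi.
Hence Im(c_{-4}) = (-1/2)·(1/pi) = -1/(2*pi).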